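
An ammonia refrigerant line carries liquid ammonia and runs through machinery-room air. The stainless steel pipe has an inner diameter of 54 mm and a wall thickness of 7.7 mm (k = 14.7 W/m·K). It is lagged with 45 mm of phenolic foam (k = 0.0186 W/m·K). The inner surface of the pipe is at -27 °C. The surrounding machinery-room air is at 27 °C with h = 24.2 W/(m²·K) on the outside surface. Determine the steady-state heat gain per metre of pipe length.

q′ ≈ 7.5 W/m

Treating each annulus and film as a series resistance:
R_stainless steel pipe wall = ln(34.7/27)/(2π×14.7×1) = 0.002716 K/W
R_phenolic foam = ln(79.7/34.7)/(2π×0.0186×1) = 7.115 K/W
R_outer film = 1/(h_o·2πr_oL) = 1/(24.2×2π×0.0797×1) = 0.08252 K/W
R_total = 7.2 K/W
Q = ΔT/R_total = 54/7.2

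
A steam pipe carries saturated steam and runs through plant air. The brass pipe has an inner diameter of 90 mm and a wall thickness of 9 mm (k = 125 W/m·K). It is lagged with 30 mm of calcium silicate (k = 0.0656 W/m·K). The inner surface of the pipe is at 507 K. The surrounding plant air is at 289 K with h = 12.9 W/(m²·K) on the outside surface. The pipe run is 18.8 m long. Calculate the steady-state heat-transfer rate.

Q ≈ 3360 W

Radial resistances (cylindrical: R_cond = ln(r_o/r_i)/(2πkL), R_conv = 1/(h·2πrL)):
R_brass pipe wall = ln(54/45)/(2π×125×18.8) = 1.235×10^-5 K/W
R_calcium silicate = ln(84/54)/(2π×0.0656×18.8) = 0.05702 K/W
R_outer film = 1/(h_o·2πr_oL) = 1/(12.9×2π×0.084×18.8) = 0.007813 K/W
R_total = 0.06484 K/W
Q = ΔT/R_total = 218/0.06484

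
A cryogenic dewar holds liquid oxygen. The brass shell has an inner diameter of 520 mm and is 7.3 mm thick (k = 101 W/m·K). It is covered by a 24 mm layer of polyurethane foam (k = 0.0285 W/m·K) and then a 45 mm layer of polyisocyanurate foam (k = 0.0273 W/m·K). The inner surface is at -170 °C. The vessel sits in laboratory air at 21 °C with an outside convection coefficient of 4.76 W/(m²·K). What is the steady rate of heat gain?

Each spherical layer contributes R = (1/r_i − 1/r_o)/(4πk):
R_brass shell = (1/0.26 − 1/0.2673)/(4π×101) = 8.276×10^-5 K/W
R_polyurethane foam = (1/0.2673 − 1/0.2913)/(4π×0.0285) = 0.8606 K/W
R_polyisocyanurate foam = (1/0.2913 − 1/0.3363)/(4π×0.0273) = 1.339 K/W
R_outer film = 1/(h·4πr_o²) = 1/(4.76×4π×0.3363²) = 0.1478 K/W
R_total = 2.348 K/W
Q = ΔT/R_total = 191/2.348

Q ≈ 81.4 W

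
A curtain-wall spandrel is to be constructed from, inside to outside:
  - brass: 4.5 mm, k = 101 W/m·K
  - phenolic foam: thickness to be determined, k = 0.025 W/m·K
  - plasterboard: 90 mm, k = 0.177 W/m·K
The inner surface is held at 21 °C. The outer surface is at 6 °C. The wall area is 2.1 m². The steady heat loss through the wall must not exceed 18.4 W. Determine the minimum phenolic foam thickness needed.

Series thermal resistances:
R_brass = L/(kA) = 0.0045/(101×2.1) = 2.122×10^-5 K/W
R_plasterboard = L/(kA) = 0.09/(0.177×2.1) = 0.2421 K/W
Sum of the known resistances R_other = 0.2422 K/W
Required total resistance R_tot = ΔT/Q_allow = 15/18.4 = 0.8152 K/W
R_phenolic foam = R_tot − R_other = 0.5731 K/W
L = R·k·A = 0.5731×0.025×2.1

L ≈ 30.1 mm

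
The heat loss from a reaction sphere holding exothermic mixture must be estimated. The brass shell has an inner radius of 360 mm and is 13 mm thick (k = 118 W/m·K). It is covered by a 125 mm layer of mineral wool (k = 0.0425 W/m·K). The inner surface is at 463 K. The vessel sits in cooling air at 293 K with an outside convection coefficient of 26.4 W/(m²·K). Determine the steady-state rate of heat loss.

Q ≈ 134 W

Radial (spherical) resistances in series:
R_brass shell = (1/0.36 − 1/0.373)/(4π×118) = 6.529×10^-5 K/W
R_mineral wool = (1/0.373 − 1/0.498)/(4π×0.0425) = 1.26 K/W
R_outer film = 1/(h·4πr_o²) = 1/(26.4×4π×0.498²) = 0.01215 K/W
R_total = 1.272 K/W
Q = ΔT/R_total = 170/1.272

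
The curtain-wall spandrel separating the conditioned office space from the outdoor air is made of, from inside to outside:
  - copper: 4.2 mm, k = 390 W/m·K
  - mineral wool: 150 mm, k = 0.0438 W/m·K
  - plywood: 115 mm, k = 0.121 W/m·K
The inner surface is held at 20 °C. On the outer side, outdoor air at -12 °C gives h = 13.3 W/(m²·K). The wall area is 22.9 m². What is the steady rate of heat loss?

Treating each layer as a thermal resistance in series:
R_copper = L/(kA) = 0.0042/(390×22.9) = 4.703×10^-7 K/W
R_mineral wool = L/(kA) = 0.15/(0.0438×22.9) = 0.1495 K/W
R_plywood = L/(kA) = 0.115/(0.121×22.9) = 0.0415 K/W
R_outer film = 1/(h_o·A) = 1/(13.3×22.9) = 0.003283 K/W
R_total = 0.1943 K/W
Q = ΔT / R_total = 32 / 0.1943

Q ≈ 165 W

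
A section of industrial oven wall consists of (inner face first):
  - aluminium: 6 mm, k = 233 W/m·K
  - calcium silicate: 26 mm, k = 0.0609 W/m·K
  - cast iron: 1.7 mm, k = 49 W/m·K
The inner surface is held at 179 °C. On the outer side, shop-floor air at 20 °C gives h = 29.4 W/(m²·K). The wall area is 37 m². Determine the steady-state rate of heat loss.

Model the wall as resistances in series:
R_aluminium = L/(kA) = 0.006/(233×37) = 6.96×10^-7 K/W
R_calcium silicate = L/(kA) = 0.026/(0.0609×37) = 0.01154 K/W
R_cast iron = L/(kA) = 0.0017/(49×37) = 9.377×10^-7 K/W
R_outer film = 1/(h_o·A) = 1/(29.4×37) = 9.193×10^-4 K/W
R_total = 0.01246 K/W
Q = ΔT / R_total = 159 / 0.01246

Q ≈ 12800 W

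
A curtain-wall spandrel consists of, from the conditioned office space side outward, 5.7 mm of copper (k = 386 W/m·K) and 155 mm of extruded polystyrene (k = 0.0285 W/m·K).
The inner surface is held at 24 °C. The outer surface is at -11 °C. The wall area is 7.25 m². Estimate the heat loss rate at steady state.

Q ≈ 46.7 W

Model the wall as resistances in series:
R_copper = L/(kA) = 0.0057/(386×7.25) = 2.037×10^-6 K/W
R_extruded polystyrene = L/(kA) = 0.155/(0.0285×7.25) = 0.7502 K/W
R_total = 0.7502 K/W
Q = ΔT / R_total = 35 / 0.7502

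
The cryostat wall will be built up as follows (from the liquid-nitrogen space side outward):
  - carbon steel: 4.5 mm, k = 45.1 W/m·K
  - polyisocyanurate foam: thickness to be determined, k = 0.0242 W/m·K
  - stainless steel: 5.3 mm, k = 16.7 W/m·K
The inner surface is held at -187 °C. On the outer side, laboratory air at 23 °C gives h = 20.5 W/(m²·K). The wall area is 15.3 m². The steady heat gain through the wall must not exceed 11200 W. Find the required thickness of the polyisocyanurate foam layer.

L ≈ 5.75 mm

Treating each layer as a thermal resistance in series:
R_carbon steel = L/(kA) = 0.0045/(45.1×15.3) = 6.521×10^-6 K/W
R_stainless steel = L/(kA) = 0.0053/(16.7×15.3) = 2.074×10^-5 K/W
R_outer film = 1/(h_o·A) = 1/(20.5×15.3) = 0.003188 K/W
Sum of the known resistances R_other = 0.003216 K/W
Required total resistance R_tot = ΔT/Q_allow = 210/11200 = 0.01875 K/W
R_polyisocyanurate foam = R_tot − R_other = 0.01553 K/W
L = R·k·A = 0.01553×0.0242×15.3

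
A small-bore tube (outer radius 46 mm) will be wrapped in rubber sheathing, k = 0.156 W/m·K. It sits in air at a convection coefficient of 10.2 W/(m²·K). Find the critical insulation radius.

For a cylinder r_cr = k/h = 0.156/10.2
r_cr = 15.3 mm; since the bare radius (46 mm) is above r_cr, any added insulation will reduce heat loss.

r_cr ≈ 15.3 mm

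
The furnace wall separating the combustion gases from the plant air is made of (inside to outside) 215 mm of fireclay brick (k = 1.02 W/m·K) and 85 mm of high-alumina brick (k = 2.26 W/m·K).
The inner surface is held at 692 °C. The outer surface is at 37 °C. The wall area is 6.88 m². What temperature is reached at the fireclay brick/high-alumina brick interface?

Treating each layer as a thermal resistance in series:
R_fireclay brick = L/(kA) = 0.215/(1.02×6.88) = 0.03064 K/W
R_high-alumina brick = L/(kA) = 0.085/(2.26×6.88) = 0.005467 K/W
R_total = 0.0361 K/W;  Q = ΔT/R_total = 655/0.0361 = 18140 W
T_interface = T_inner − Q·ΣR(inner→interface) = 692 − 18100×0.03064

T ≈ 136 °C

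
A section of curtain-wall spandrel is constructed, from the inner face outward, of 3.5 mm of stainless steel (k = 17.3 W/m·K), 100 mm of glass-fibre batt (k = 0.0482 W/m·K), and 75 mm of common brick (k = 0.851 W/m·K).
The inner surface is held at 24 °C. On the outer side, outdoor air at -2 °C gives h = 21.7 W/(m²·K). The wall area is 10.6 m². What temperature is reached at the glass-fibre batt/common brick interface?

T ≈ -0.42 °C

Model the wall as resistances in series:
R_stainless steel = L/(kA) = 0.0035/(17.3×10.6) = 1.909×10^-5 K/W
R_glass-fibre batt = L/(kA) = 0.1/(0.0482×10.6) = 0.1957 K/W
R_common brick = L/(kA) = 0.075/(0.851×10.6) = 0.008314 K/W
R_outer film = 1/(h_o·A) = 1/(21.7×10.6) = 0.004347 K/W
R_total = 0.2084 K/W;  Q = ΔT/R_total = 26/0.2084 = 124.8 W
T_interface = T_inner − Q·ΣR(inner→interface) = 24 − 125×0.1957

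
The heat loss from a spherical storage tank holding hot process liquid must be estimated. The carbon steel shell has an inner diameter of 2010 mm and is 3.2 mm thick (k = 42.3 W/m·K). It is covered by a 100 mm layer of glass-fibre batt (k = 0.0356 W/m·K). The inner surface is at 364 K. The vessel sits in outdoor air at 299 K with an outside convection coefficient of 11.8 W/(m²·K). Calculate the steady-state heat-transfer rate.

Q ≈ 316 W

Spherical conduction: R = (1/r_in − 1/r_out)/(4πk) per layer; series-sum.
R_carbon steel shell = (1/1.005 − 1/1.0082)/(4π×42.3) = 5.941×10^-6 K/W
R_glass-fibre batt = (1/1.0082 − 1/1.1082)/(4π×0.0356) = 0.2001 K/W
R_outer film = 1/(h·4πr_o²) = 1/(11.8×4π×1.1082²) = 0.005491 K/W
R_total = 0.2056 K/W
Q = ΔT/R_total = 65/0.2056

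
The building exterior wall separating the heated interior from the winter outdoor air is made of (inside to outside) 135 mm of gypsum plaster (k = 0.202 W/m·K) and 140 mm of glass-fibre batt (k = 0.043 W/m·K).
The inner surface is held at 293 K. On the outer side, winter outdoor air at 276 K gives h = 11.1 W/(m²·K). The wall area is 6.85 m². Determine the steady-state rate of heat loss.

Treating each layer as a thermal resistance in series:
R_gypsum plaster = L/(kA) = 0.135/(0.202×6.85) = 0.09756 K/W
R_glass-fibre batt = L/(kA) = 0.14/(0.043×6.85) = 0.4753 K/W
R_outer film = 1/(h_o·A) = 1/(11.1×6.85) = 0.01315 K/W
R_total = 0.586 K/W
Q = ΔT / R_total = 17 / 0.586

Q ≈ 29 W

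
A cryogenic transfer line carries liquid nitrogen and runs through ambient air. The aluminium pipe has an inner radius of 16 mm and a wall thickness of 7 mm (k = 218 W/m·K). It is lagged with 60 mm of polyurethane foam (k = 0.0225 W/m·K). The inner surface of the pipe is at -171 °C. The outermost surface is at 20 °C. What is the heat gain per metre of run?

Cylindrical conduction, so R = ln(r₂/r₁)/(2πkL) per layer, in series:
R_aluminium pipe wall = ln(23/16)/(2π×218×1) = 2.649×10^-4 K/W
R_polyurethane foam = ln(83/23)/(2π×0.0225×1) = 9.078 K/W
R_total = 9.078 K/W
Q = ΔT/R_total = 191/9.078

q′ ≈ 21 W/m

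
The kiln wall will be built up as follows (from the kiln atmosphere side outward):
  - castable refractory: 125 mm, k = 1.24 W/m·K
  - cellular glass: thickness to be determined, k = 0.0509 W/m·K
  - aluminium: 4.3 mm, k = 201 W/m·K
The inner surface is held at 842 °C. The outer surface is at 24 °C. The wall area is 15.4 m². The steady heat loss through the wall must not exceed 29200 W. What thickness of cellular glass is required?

L ≈ 16.8 mm

Series thermal resistances:
R_castable refractory = L/(kA) = 0.125/(1.24×15.4) = 0.006546 K/W
R_aluminium = L/(kA) = 0.0043/(201×15.4) = 1.389×10^-6 K/W
Sum of the known resistances R_other = 0.006547 K/W
Required total resistance R_tot = ΔT/Q_allow = 818/29200 = 0.02801 K/W
R_cellular glass = R_tot − R_other = 0.02147 K/W
L = R·k·A = 0.02147×0.0509×15.4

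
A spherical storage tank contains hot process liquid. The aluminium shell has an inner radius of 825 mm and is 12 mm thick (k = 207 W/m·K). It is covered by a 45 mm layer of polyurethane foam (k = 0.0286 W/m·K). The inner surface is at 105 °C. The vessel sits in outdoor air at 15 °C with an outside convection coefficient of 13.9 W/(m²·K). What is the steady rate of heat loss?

Spherical conduction: R = (1/r_in − 1/r_out)/(4πk) per layer; series-sum.
R_aluminium shell = (1/0.825 − 1/0.837)/(4π×207) = 6.681×10^-6 K/W
R_polyurethane foam = (1/0.837 − 1/0.882)/(4π×0.0286) = 0.1696 K/W
R_outer film = 1/(h·4πr_o²) = 1/(13.9×4π×0.882²) = 0.007359 K/W
R_total = 0.177 K/W
Q = ΔT/R_total = 90/0.177

Q ≈ 509 W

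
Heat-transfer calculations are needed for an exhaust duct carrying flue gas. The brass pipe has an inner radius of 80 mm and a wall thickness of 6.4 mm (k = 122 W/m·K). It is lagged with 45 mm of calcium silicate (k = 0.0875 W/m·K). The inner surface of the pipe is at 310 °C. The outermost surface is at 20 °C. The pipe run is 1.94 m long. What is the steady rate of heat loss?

Q ≈ 738 W

For a radial system each layer contributes R = ln(r_out/r_in)/(2πkL); films add R = 1/(hA).
R_brass pipe wall = ln(86.4/80)/(2π×122×1.94) = 5.175×10^-5 K/W
R_calcium silicate = ln(131.4/86.4)/(2π×0.0875×1.94) = 0.3931 K/W
R_total = 0.3931 K/W
Q = ΔT/R_total = 290/0.3931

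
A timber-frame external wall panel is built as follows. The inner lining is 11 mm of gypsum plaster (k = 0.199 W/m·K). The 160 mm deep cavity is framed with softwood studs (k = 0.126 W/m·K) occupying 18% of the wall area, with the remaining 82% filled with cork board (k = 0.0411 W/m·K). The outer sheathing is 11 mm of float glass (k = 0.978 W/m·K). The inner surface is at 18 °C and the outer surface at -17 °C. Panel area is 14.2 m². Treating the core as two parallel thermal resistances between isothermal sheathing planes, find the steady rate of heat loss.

Sheathing layers in series; stud and cavity paths in parallel between them.
R_inner = 0.011/(0.199×14.2) = 0.003893 K/W
R_stud  = 0.16/(0.126×0.18×14.2) = 0.4968 K/W
R_cav   = 0.16/(0.0411×0.82×14.2) = 0.3343 K/W
1/R_core = 1/R_stud + 1/R_cav → R_core = 0.1998 K/W
R_outer = 0.011/(0.978×14.2) = 7.921×10^-4 K/W
R_total = 0.2045 K/W
Q = ΔT/R_total = 35/0.2045

Q ≈ 171 W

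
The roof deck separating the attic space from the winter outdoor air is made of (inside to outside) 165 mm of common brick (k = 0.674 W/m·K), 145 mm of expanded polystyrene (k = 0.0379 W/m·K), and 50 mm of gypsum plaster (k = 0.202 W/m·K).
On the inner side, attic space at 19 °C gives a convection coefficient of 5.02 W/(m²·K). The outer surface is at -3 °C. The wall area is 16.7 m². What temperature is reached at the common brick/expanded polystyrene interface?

Treating each layer as a thermal resistance in series:
R_inner film = 1/(h_i·A) = 1/(5.02×16.7) = 0.01193 K/W
R_common brick = L/(kA) = 0.165/(0.674×16.7) = 0.01466 K/W
R_expanded polystyrene = L/(kA) = 0.145/(0.0379×16.7) = 0.2291 K/W
R_gypsum plaster = L/(kA) = 0.05/(0.202×16.7) = 0.01482 K/W
R_total = 0.2705 K/W;  Q = ΔT/R_total = 22/0.2705 = 81.33 W
T_interface = T_inner − Q·ΣR(inner→interface) = 19 − 81.3×0.02659

T ≈ 16.8 °C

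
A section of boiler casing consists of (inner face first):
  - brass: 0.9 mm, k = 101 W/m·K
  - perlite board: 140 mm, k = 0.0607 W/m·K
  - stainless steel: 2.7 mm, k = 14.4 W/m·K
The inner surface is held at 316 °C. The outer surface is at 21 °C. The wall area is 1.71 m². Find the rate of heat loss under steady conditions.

Thermal resistances in series:
R_brass = L/(kA) = 0.0009/(101×1.71) = 5.211×10^-6 K/W
R_perlite board = L/(kA) = 0.14/(0.0607×1.71) = 1.349 K/W
R_stainless steel = L/(kA) = 0.0027/(14.4×1.71) = 1.096×10^-4 K/W
R_total = 1.349 K/W
Q = ΔT / R_total = 295 / 1.349

Q ≈ 219 W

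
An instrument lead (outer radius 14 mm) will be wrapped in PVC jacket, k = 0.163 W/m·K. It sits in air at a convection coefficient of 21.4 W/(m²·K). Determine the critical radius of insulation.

r_cr ≈ 7.62 mm

For a cylinder r_cr = k/h = 0.163/21.4
r_cr = 7.62 mm; since the bare radius (14 mm) is above r_cr, any added insulation will reduce heat loss.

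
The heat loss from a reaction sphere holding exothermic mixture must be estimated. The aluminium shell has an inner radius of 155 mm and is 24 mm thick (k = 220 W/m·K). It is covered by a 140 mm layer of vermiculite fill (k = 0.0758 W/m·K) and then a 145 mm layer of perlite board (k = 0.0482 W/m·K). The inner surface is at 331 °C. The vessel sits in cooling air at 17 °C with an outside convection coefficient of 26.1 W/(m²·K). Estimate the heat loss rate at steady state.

Q ≈ 74.7 W

Spherical conduction: R = (1/r_in − 1/r_out)/(4πk) per layer; series-sum.
R_aluminium shell = (1/0.155 − 1/0.179)/(4π×220) = 3.129×10^-4 K/W
R_vermiculite fill = (1/0.179 − 1/0.319)/(4π×0.0758) = 2.574 K/W
R_perlite board = (1/0.319 − 1/0.464)/(4π×0.0482) = 1.617 K/W
R_outer film = 1/(h·4πr_o²) = 1/(26.1×4π×0.464²) = 0.01416 K/W
R_total = 4.206 K/W
Q = ΔT/R_total = 314/4.206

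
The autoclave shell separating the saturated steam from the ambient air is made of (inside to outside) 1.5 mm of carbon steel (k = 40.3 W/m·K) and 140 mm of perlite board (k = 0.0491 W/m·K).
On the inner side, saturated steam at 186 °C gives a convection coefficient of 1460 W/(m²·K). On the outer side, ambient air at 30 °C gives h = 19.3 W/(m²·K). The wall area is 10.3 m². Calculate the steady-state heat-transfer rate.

Q ≈ 553 W

Series thermal resistances:
R_inner film = 1/(h_i·A) = 1/(1460×10.3) = 6.65×10^-5 K/W
R_carbon steel = L/(kA) = 0.0015/(40.3×10.3) = 3.614×10^-6 K/W
R_perlite board = L/(kA) = 0.14/(0.0491×10.3) = 0.2768 K/W
R_outer film = 1/(h_o·A) = 1/(19.3×10.3) = 0.00503 K/W
R_total = 0.2819 K/W
Q = ΔT / R_total = 156 / 0.2819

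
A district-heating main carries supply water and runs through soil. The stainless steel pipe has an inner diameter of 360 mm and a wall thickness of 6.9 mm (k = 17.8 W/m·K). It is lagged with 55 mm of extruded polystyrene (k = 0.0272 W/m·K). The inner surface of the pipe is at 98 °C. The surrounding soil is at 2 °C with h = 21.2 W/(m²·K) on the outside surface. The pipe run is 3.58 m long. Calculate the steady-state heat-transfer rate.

Q ≈ 223 W

Cylindrical conduction, so R = ln(r₂/r₁)/(2πkL) per layer, in series:
R_stainless steel pipe wall = ln(186.9/180)/(2π×17.8×3.58) = 9.395×10^-5 K/W
R_extruded polystyrene = ln(241.9/186.9)/(2π×0.0272×3.58) = 0.4216 K/W
R_outer film = 1/(h_o·2πr_oL) = 1/(21.2×2π×0.2419×3.58) = 0.008669 K/W
R_total = 0.4304 K/W
Q = ΔT/R_total = 96/0.4304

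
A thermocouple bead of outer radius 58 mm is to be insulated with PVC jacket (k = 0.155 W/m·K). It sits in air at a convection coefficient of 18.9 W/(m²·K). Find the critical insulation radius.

r_cr ≈ 16.4 mm

For a sphere r_cr = 2k/h = 2×0.155/18.9
r_cr = 16.4 mm; since the bare radius (58 mm) is above r_cr, any added insulation will reduce heat loss.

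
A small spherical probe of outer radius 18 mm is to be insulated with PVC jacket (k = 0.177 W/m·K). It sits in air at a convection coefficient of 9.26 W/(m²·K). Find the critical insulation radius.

r_cr ≈ 38.2 mm

For a sphere r_cr = 2k/h = 2×0.177/9.26
r_cr = 38.2 mm; since the bare radius (18 mm) is below r_cr, adding a thin layer of insulation will *increase* heat loss.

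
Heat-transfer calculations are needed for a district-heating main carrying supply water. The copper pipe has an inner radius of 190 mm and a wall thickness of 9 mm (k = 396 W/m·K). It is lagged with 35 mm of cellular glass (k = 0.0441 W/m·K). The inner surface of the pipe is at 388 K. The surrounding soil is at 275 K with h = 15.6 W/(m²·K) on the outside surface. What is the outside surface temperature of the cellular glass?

T ≈ 283 K

Treating each annulus and film as a series resistance:
R_copper pipe wall = ln(199/190)/(2π×396×1) = 1.86×10^-5 K/W
R_cellular glass = ln(234/199)/(2π×0.0441×1) = 0.5847 K/W
R_outer film = 1/(h_o·2πr_oL) = 1/(15.6×2π×0.234×1) = 0.0436 K/W
R_total = 0.6283 K/W
Q = ΔT/R_total = 113/0.6283
Q = 180 W/m
T_interface = T_inner − Q·ΣR(inner→interface) = 388 − 180×0.5847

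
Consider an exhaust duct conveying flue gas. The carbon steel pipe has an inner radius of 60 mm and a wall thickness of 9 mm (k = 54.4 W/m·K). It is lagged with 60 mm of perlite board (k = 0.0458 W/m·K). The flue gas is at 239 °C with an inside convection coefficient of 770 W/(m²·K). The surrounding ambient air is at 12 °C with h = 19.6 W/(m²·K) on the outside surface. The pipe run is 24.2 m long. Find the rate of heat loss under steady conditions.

Q ≈ 2450 W

Per-layer cylindrical resistances, series-summed:
R_inner film = 1/(h_i·2πr₁L) = 1/(770×2π×0.06×24.2) = 1.424×10^-4 K/W
R_carbon steel pipe wall = ln(69/60)/(2π×54.4×24.2) = 1.69×10^-5 K/W
R_perlite board = ln(129/69)/(2π×0.0458×24.2) = 0.08985 K/W
R_outer film = 1/(h_o·2πr_oL) = 1/(19.6×2π×0.129×24.2) = 0.002601 K/W
R_total = 0.09261 K/W
Q = ΔT/R_total = 227/0.09261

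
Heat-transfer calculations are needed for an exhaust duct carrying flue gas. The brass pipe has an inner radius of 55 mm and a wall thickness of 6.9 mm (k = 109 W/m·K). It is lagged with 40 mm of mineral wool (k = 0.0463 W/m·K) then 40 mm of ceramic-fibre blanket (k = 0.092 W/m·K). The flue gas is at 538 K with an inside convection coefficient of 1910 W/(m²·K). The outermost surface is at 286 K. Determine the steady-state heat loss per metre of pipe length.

q′ ≈ 110 W/m

Per-layer cylindrical resistances, series-summed:
R_inner film = 1/(h_i·2πr₁L) = 1/(1910×2π×0.055×1) = 0.001515 K/W
R_brass pipe wall = ln(61.9/55)/(2π×109×1) = 1.726×10^-4 K/W
R_mineral wool = ln(101.9/61.9)/(2π×0.0463×1) = 1.713 K/W
R_ceramic-fibre blanket = ln(141.9/101.9)/(2π×0.092×1) = 0.5728 K/W
R_total = 2.288 K/W
Q = ΔT/R_total = 252/2.288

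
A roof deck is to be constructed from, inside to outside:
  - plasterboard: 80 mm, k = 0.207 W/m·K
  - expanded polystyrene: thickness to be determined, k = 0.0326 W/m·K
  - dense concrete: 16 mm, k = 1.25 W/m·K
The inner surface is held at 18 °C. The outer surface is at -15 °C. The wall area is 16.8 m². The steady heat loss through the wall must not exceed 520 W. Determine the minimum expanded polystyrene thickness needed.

Treating each layer as a thermal resistance in series:
R_plasterboard = L/(kA) = 0.08/(0.207×16.8) = 0.023 K/W
R_dense concrete = L/(kA) = 0.016/(1.25×16.8) = 7.619×10^-4 K/W
Sum of the known resistances R_other = 0.02377 K/W
Required total resistance R_tot = ΔT/Q_allow = 33/520 = 0.06346 K/W
R_expanded polystyrene = R_tot − R_other = 0.0397 K/W
L = R·k·A = 0.0397×0.0326×16.8

L ≈ 21.7 mm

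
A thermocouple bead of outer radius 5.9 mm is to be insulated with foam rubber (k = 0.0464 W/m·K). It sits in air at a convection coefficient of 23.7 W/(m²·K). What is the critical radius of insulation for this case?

r_cr ≈ 3.92 mm

For a sphere r_cr = 2k/h = 2×0.0464/23.7
r_cr = 3.92 mm; since the bare radius (5.9 mm) is above r_cr, any added insulation will reduce heat loss.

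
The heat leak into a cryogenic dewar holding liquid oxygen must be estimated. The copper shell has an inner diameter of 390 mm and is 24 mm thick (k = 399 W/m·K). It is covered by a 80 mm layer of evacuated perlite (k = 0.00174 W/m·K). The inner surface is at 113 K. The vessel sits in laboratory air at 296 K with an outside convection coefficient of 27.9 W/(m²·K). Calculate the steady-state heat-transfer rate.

Q ≈ 3.27 W

Radial (spherical) resistances in series:
R_copper shell = (1/0.195 − 1/0.219)/(4π×399) = 1.121×10^-4 K/W
R_evacuated perlite = (1/0.219 − 1/0.299)/(4π×0.00174) = 55.87 K/W
R_outer film = 1/(h·4πr_o²) = 1/(27.9×4π×0.299²) = 0.0319 K/W
R_total = 55.91 K/W
Q = ΔT/R_total = 183/55.91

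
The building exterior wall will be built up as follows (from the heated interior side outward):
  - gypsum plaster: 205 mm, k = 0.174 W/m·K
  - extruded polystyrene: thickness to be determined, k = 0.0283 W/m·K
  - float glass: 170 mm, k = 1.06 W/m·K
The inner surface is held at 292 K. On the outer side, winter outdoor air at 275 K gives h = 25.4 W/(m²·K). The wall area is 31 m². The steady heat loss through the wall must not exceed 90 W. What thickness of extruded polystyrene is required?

Model the wall as resistances in series:
R_gypsum plaster = L/(kA) = 0.205/(0.174×31) = 0.03801 K/W
R_float glass = L/(kA) = 0.17/(1.06×31) = 0.005173 K/W
R_outer film = 1/(h_o·A) = 1/(25.4×31) = 0.00127 K/W
Sum of the known resistances R_other = 0.04445 K/W
Required total resistance R_tot = ΔT/Q_allow = 17/90 = 0.1889 K/W
R_extruded polystyrene = R_tot − R_other = 0.1444 K/W
L = R·k·A = 0.1444×0.0283×31

L ≈ 127 mm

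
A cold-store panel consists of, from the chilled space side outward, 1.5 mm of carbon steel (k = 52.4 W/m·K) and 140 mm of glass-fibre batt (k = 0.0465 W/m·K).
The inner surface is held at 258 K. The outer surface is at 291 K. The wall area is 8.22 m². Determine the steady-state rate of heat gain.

Treating each layer as a thermal resistance in series:
R_carbon steel = L/(kA) = 0.0015/(52.4×8.22) = 3.482×10^-6 K/W
R_glass-fibre batt = L/(kA) = 0.14/(0.0465×8.22) = 0.3663 K/W
R_total = 0.3663 K/W
Q = ΔT / R_total = 33 / 0.3663

Q ≈ 90.1 W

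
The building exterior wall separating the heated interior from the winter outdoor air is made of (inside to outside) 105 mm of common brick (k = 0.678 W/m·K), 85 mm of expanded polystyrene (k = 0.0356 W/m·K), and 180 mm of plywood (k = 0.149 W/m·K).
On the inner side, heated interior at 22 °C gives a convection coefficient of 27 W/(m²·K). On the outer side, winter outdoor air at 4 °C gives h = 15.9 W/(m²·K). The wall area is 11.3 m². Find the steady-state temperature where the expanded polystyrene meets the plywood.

T ≈ 9.94 °C

Series thermal resistances:
R_inner film = 1/(h_i·A) = 1/(27×11.3) = 0.003278 K/W
R_common brick = L/(kA) = 0.105/(0.678×11.3) = 0.01371 K/W
R_expanded polystyrene = L/(kA) = 0.085/(0.0356×11.3) = 0.2113 K/W
R_plywood = L/(kA) = 0.18/(0.149×11.3) = 0.1069 K/W
R_outer film = 1/(h_o·A) = 1/(15.9×11.3) = 0.005566 K/W
R_total = 0.3408 K/W;  Q = ΔT/R_total = 18/0.3408 = 52.82 W
T_interface = T_inner − Q·ΣR(inner→interface) = 22 − 52.8×0.2283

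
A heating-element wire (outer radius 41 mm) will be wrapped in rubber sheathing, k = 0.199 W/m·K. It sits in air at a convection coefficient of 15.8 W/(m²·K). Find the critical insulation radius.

r_cr ≈ 12.6 mm

For a cylinder r_cr = k/h = 0.199/15.8
r_cr = 12.6 mm; since the bare radius (41 mm) is above r_cr, any added insulation will reduce heat loss.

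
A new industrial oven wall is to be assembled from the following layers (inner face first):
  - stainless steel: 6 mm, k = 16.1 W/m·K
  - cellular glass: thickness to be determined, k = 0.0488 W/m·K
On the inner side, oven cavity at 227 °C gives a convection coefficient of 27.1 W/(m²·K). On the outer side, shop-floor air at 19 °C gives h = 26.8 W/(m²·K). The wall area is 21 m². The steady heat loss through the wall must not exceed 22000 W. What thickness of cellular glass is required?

Using the resistance-network approach (series):
R_inner film = 1/(h_i·A) = 1/(27.1×21) = 0.001757 K/W
R_stainless steel = L/(kA) = 0.006/(16.1×21) = 1.775×10^-5 K/W
R_outer film = 1/(h_o·A) = 1/(26.8×21) = 0.001777 K/W
Sum of the known resistances R_other = 0.003552 K/W
Required total resistance R_tot = ΔT/Q_allow = 208/22000 = 0.009455 K/W
R_cellular glass = R_tot − R_other = 0.005903 K/W
L = R·k·A = 0.005903×0.0488×21

L ≈ 6.05 mm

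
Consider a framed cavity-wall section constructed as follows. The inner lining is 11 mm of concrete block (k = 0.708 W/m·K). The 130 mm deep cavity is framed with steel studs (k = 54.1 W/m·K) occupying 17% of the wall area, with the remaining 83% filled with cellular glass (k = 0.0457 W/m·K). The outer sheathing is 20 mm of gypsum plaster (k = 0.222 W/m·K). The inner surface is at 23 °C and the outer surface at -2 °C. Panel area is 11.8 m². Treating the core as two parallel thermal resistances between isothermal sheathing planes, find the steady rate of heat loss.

Q ≈ 2460 W

Sheathing layers in series; stud and cavity paths in parallel between them.
R_inner = 0.011/(0.708×11.8) = 0.001317 K/W
R_stud  = 0.13/(54.1×0.17×11.8) = 0.001198 K/W
R_cav   = 0.13/(0.0457×0.83×11.8) = 0.2904 K/W
1/R_core = 1/R_stud + 1/R_cav → R_core = 0.001193 K/W
R_outer = 0.02/(0.222×11.8) = 0.007635 K/W
R_total = 0.01014 K/W
Q = ΔT/R_total = 25/0.01014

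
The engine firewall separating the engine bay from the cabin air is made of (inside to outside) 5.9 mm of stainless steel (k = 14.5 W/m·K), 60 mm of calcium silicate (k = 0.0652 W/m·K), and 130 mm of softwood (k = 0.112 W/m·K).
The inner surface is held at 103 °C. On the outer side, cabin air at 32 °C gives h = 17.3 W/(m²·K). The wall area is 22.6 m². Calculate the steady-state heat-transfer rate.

Model the wall as resistances in series:
R_stainless steel = L/(kA) = 0.0059/(14.5×22.6) = 1.8×10^-5 K/W
R_calcium silicate = L/(kA) = 0.06/(0.0652×22.6) = 0.04072 K/W
R_softwood = L/(kA) = 0.13/(0.112×22.6) = 0.05136 K/W
R_outer film = 1/(h_o·A) = 1/(17.3×22.6) = 0.002558 K/W
R_total = 0.09465 K/W
Q = ΔT / R_total = 71 / 0.09465

Q ≈ 750 W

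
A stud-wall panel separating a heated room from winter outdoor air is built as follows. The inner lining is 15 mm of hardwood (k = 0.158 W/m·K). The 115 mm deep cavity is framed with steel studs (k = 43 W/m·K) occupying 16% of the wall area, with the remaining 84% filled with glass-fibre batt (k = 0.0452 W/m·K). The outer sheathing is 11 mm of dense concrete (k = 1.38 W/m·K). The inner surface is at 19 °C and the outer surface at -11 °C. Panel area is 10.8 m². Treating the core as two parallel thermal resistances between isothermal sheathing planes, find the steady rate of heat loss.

Sheathing layers in series; stud and cavity paths in parallel between them.
R_inner = 0.015/(0.158×10.8) = 0.00879 K/W
R_stud  = 0.115/(43×0.16×10.8) = 0.001548 K/W
R_cav   = 0.115/(0.0452×0.84×10.8) = 0.2805 K/W
1/R_core = 1/R_stud + 1/R_cav → R_core = 0.001539 K/W
R_outer = 0.011/(1.38×10.8) = 7.381×10^-4 K/W
R_total = 0.01107 K/W
Q = ΔT/R_total = 30/0.01107

Q ≈ 2710 W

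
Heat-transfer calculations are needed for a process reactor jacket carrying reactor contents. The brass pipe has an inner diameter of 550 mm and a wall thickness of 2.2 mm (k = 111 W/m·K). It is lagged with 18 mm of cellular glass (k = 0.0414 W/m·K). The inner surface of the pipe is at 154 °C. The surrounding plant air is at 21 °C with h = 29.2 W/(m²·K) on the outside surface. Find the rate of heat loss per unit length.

Cylindrical conduction, so R = ln(r₂/r₁)/(2πkL) per layer, in series:
R_brass pipe wall = ln(277.2/275)/(2π×111×1) = 1.142×10^-5 K/W
R_cellular glass = ln(295.2/277.2)/(2π×0.0414×1) = 0.2419 K/W
R_outer film = 1/(h_o·2πr_oL) = 1/(29.2×2π×0.2952×1) = 0.01846 K/W
R_total = 0.2603 K/W
Q = ΔT/R_total = 133/0.2603

q′ ≈ 511 W/m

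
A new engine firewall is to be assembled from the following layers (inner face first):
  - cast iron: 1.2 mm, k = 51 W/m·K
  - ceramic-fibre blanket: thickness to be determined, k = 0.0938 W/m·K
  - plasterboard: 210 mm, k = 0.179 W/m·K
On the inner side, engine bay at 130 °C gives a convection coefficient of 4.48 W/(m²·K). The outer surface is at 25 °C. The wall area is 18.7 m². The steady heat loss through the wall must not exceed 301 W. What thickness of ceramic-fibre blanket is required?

L ≈ 481 mm

Series thermal resistances:
R_inner film = 1/(h_i·A) = 1/(4.48×18.7) = 0.01194 K/W
R_cast iron = L/(kA) = 0.0012/(51×18.7) = 1.258×10^-6 K/W
R_plasterboard = L/(kA) = 0.21/(0.179×18.7) = 0.06274 K/W
Sum of the known resistances R_other = 0.07467 K/W
Required total resistance R_tot = ΔT/Q_allow = 105/301 = 0.3488 K/W
R_ceramic-fibre blanket = R_tot − R_other = 0.2742 K/W
L = R·k·A = 0.2742×0.0938×18.7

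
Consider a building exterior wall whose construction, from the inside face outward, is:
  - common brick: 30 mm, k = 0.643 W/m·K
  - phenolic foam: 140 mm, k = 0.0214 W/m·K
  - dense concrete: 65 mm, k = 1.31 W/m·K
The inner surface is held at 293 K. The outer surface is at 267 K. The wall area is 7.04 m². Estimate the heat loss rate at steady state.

Q ≈ 27.6 W

Using the resistance-network approach (series):
R_common brick = L/(kA) = 0.03/(0.643×7.04) = 0.006627 K/W
R_phenolic foam = L/(kA) = 0.14/(0.0214×7.04) = 0.9293 K/W
R_dense concrete = L/(kA) = 0.065/(1.31×7.04) = 0.007048 K/W
R_total = 0.9429 K/W
Q = ΔT / R_total = 26 / 0.9429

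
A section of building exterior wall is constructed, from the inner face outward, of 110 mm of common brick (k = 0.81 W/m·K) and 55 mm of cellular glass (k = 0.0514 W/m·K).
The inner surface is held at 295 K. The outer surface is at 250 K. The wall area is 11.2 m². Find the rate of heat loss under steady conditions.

Thermal resistances in series:
R_common brick = L/(kA) = 0.11/(0.81×11.2) = 0.01213 K/W
R_cellular glass = L/(kA) = 0.055/(0.0514×11.2) = 0.09554 K/W
R_total = 0.1077 K/W
Q = ΔT / R_total = 45 / 0.1077

Q ≈ 418 W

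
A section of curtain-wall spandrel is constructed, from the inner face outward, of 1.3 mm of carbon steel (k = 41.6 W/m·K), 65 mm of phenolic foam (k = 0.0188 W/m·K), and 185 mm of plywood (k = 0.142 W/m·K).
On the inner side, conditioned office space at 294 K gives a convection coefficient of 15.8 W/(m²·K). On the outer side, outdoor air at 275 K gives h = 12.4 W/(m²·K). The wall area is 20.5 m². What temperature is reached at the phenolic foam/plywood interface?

Series thermal resistances:
R_inner film = 1/(h_i·A) = 1/(15.8×20.5) = 0.003087 K/W
R_carbon steel = L/(kA) = 0.0013/(41.6×20.5) = 1.524×10^-6 K/W
R_phenolic foam = L/(kA) = 0.065/(0.0188×20.5) = 0.1687 K/W
R_plywood = L/(kA) = 0.185/(0.142×20.5) = 0.06355 K/W
R_outer film = 1/(h_o·A) = 1/(12.4×20.5) = 0.003934 K/W
R_total = 0.2392 K/W;  Q = ΔT/R_total = 19/0.2392 = 79.42 W
T_interface = T_inner − Q·ΣR(inner→interface) = 294 − 79.4×0.1717

T ≈ 280 K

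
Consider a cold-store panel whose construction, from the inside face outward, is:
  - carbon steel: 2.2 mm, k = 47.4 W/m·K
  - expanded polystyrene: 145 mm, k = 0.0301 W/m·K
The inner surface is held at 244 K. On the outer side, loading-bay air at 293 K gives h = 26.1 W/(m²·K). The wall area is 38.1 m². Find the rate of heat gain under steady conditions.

Series thermal resistances:
R_carbon steel = L/(kA) = 0.0022/(47.4×38.1) = 1.218×10^-6 K/W
R_expanded polystyrene = L/(kA) = 0.145/(0.0301×38.1) = 0.1264 K/W
R_outer film = 1/(h_o·A) = 1/(26.1×38.1) = 0.001006 K/W
R_total = 0.1274 K/W
Q = ΔT / R_total = 49 / 0.1274

Q ≈ 384 W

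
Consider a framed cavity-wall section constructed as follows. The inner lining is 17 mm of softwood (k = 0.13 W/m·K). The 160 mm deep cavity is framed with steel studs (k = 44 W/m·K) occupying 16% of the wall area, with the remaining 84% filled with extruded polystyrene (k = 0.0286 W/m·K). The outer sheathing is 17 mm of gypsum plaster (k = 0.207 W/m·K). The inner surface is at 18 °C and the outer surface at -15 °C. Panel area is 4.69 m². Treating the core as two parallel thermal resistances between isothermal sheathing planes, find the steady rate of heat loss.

Sheathing layers in series; stud and cavity paths in parallel between them.
R_inner = 0.017/(0.13×4.69) = 0.02788 K/W
R_stud  = 0.16/(44×0.16×4.69) = 0.004846 K/W
R_cav   = 0.16/(0.0286×0.84×4.69) = 1.42 K/W
1/R_core = 1/R_stud + 1/R_cav → R_core = 0.004829 K/W
R_outer = 0.017/(0.207×4.69) = 0.01751 K/W
R_total = 0.05022 K/W
Q = ΔT/R_total = 33/0.05022

Q ≈ 657 W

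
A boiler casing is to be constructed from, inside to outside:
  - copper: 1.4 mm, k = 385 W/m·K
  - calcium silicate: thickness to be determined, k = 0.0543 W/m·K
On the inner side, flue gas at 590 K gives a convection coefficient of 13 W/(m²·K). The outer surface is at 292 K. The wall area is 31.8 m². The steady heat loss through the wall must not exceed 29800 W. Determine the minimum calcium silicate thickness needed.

Treating each layer as a thermal resistance in series:
R_inner film = 1/(h_i·A) = 1/(13×31.8) = 0.002419 K/W
R_copper = L/(kA) = 0.0014/(385×31.8) = 1.144×10^-7 K/W
Sum of the known resistances R_other = 0.002419 K/W
Required total resistance R_tot = ΔT/Q_allow = 298/29800 = 0.01 K/W
R_calcium silicate = R_tot − R_other = 0.007581 K/W
L = R·k·A = 0.007581×0.0543×31.8

L ≈ 13.1 mm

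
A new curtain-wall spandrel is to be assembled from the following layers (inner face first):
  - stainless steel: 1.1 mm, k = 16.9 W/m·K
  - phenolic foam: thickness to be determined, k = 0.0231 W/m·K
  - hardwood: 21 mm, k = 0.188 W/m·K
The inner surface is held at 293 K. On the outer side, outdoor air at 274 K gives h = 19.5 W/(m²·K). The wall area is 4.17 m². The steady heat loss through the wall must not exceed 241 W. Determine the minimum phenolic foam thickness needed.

Series thermal resistances:
R_stainless steel = L/(kA) = 0.0011/(16.9×4.17) = 1.561×10^-5 K/W
R_hardwood = L/(kA) = 0.021/(0.188×4.17) = 0.02679 K/W
R_outer film = 1/(h_o·A) = 1/(19.5×4.17) = 0.0123 K/W
Sum of the known resistances R_other = 0.0391 K/W
Required total resistance R_tot = ΔT/Q_allow = 19/241 = 0.07884 K/W
R_phenolic foam = R_tot − R_other = 0.03974 K/W
L = R·k·A = 0.03974×0.0231×4.17

L ≈ 3.83 mm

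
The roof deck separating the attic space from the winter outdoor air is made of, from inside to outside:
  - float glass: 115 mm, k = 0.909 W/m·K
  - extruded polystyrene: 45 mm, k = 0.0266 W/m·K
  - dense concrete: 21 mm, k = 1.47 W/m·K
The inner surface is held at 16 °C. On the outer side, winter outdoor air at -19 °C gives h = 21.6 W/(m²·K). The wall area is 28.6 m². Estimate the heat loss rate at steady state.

Model the wall as resistances in series:
R_float glass = L/(kA) = 0.115/(0.909×28.6) = 0.004424 K/W
R_extruded polystyrene = L/(kA) = 0.045/(0.0266×28.6) = 0.05915 K/W
R_dense concrete = L/(kA) = 0.021/(1.47×28.6) = 4.995×10^-4 K/W
R_outer film = 1/(h_o·A) = 1/(21.6×28.6) = 0.001619 K/W
R_total = 0.06569 K/W
Q = ΔT / R_total = 35 / 0.06569

Q ≈ 533 W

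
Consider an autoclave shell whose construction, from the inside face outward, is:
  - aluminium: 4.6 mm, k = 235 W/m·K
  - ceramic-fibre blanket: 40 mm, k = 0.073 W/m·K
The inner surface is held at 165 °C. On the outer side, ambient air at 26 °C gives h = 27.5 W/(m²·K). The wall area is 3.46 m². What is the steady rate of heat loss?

Q ≈ 823 W

Treating each layer as a thermal resistance in series:
R_aluminium = L/(kA) = 0.0046/(235×3.46) = 5.657×10^-6 K/W
R_ceramic-fibre blanket = L/(kA) = 0.04/(0.073×3.46) = 0.1584 K/W
R_outer film = 1/(h_o·A) = 1/(27.5×3.46) = 0.01051 K/W
R_total = 0.1689 K/W
Q = ΔT / R_total = 139 / 0.1689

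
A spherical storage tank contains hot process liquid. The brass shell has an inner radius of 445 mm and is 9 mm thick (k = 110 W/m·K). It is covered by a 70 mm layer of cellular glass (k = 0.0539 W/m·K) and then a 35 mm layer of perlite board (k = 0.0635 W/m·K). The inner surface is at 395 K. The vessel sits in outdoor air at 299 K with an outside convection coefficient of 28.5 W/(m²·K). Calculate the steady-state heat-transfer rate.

Q ≈ 162 W

Radial (spherical) resistances in series:
R_brass shell = (1/0.445 − 1/0.454)/(4π×110) = 3.223×10^-5 K/W
R_cellular glass = (1/0.454 − 1/0.524)/(4π×0.0539) = 0.4344 K/W
R_perlite board = (1/0.524 − 1/0.559)/(4π×0.0635) = 0.1497 K/W
R_outer film = 1/(h·4πr_o²) = 1/(28.5×4π×0.559²) = 0.008936 K/W
R_total = 0.5931 K/W
Q = ΔT/R_total = 96/0.5931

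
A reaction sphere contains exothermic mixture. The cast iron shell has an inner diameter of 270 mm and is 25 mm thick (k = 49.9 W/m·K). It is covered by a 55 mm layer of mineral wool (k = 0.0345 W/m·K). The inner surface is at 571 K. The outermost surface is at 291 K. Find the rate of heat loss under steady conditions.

Q ≈ 75.9 W

Radial (spherical) resistances in series:
R_cast iron shell = (1/0.135 − 1/0.16)/(4π×49.9) = 0.001846 K/W
R_mineral wool = (1/0.16 − 1/0.215)/(4π×0.0345) = 3.688 K/W
R_total = 3.69 K/W
Q = ΔT/R_total = 280/3.69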